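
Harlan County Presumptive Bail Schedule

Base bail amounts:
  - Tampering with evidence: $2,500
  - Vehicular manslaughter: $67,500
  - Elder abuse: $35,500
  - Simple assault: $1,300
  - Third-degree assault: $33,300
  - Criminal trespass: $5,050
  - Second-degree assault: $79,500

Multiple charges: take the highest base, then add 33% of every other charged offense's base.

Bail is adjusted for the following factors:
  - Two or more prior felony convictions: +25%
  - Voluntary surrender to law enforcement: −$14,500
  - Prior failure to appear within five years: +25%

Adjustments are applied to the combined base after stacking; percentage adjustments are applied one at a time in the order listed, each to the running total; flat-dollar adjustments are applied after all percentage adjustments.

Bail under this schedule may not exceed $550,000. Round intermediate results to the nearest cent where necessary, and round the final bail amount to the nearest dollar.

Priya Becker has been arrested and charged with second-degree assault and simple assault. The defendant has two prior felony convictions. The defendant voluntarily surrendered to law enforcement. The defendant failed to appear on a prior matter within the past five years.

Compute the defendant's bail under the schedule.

Base amounts from the schedule: second-degree assault $79,500; simple assault $1,300.
Stacking rule: highest base plus 33% of each additional charge. Highest is second-degree assault at $79,500. Additional: $1,300 × 33% = $429. Combined base = $79,500 + $429 = $79,929.
Two or more prior felony convictions (+25%): $79,929 × 1.25 = $99,911.25.
Prior failure to appear within five years (+25%): $99,911.25 × 1.25 = $124,889.06.
Voluntary surrender to law enforcement (−$14,500 flat): $124,889.06 − $14,500 = $110,389.06.
$110,389.06 is within the $550,000 maximum.
Rounded to the nearest dollar: $110,389.

$110,389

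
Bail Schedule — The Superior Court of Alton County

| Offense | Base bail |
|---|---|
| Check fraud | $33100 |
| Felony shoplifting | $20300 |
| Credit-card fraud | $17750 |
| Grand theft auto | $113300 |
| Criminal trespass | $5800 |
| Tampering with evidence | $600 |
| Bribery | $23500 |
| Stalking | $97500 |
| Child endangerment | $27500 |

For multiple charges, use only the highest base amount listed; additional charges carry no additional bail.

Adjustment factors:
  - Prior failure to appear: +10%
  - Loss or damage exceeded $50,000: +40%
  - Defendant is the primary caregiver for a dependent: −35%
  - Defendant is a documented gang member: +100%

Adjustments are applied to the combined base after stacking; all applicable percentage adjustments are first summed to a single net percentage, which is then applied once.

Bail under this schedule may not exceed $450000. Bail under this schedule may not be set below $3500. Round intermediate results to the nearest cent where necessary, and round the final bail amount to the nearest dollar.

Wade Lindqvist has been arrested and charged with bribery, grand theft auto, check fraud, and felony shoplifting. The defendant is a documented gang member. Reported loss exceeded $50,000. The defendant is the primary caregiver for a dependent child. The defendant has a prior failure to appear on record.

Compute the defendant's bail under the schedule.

Base amounts from the schedule: bribery $23500; grand theft auto $113300; check fraud $33100; felony shoplifting $20300.
Stacking rule: use the highest base only. Highest is grand theft auto at $113300. Combined base = $113300.
Net percentage adjustment: +10% +40% −35% +100% = +115%. $113300 × 2.15 = $243595.
$243595 is within the $450000 maximum.
$243595 is at or above the $3500 minimum.

$243595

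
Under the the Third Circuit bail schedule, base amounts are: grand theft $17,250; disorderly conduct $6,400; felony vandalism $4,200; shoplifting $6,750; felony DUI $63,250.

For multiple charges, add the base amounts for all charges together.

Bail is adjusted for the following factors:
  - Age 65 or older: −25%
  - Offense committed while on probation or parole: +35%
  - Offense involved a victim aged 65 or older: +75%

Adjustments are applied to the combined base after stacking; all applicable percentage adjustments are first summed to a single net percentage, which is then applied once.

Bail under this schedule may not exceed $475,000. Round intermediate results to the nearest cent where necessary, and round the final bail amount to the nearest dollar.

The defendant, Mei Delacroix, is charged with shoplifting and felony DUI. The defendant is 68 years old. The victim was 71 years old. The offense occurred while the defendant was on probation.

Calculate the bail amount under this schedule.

Base amounts from the schedule: shoplifting $6,750; felony DUI $63,250.
Stacking rule: sum of all bases. $6,750 + $63,250 = $70,000.
Net percentage adjustment: −25% +35% +75% = +85%. $70,000 × 1.85 = $129,500.
$129,500 is within the $475,000 maximum.

$129,500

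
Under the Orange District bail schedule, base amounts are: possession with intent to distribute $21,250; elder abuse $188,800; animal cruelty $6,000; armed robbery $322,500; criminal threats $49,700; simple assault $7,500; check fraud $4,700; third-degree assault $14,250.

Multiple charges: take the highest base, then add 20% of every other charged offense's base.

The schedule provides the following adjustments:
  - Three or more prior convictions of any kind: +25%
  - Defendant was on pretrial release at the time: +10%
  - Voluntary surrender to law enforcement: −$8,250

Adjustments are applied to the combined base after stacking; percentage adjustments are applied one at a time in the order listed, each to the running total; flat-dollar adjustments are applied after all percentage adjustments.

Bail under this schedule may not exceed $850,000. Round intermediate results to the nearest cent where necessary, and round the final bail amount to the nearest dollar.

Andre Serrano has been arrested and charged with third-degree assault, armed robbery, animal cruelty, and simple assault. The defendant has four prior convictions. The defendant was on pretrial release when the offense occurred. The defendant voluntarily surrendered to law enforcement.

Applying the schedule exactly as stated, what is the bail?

$442,819

Base amounts from the schedule: third-degree assault $14,250; armed robbery $322,500; animal cruelty $6,000; simple assault $7,500.
Stacking rule: highest base plus 20% of each additional charge. Highest is armed robbery at $322,500. Additional: $14,250 × 20% = $2,850; $6,000 × 20% = $1,200; $7,500 × 20% = $1,500. Combined base = $322,500 + $5,550 = $328,050.
Three or more prior convictions of any kind (+25%): $328,050 × 1.25 = $410,062.50.
Defendant was on pretrial release at the time (+10%): $410,062.50 × 1.1 = $451,068.75.
Voluntary surrender to law enforcement (−$8,250 flat): $451,068.75 − $8,250 = $442,818.75.
$442,818.75 is within the $850,000 maximum.
Rounded to the nearest dollar: $442,819.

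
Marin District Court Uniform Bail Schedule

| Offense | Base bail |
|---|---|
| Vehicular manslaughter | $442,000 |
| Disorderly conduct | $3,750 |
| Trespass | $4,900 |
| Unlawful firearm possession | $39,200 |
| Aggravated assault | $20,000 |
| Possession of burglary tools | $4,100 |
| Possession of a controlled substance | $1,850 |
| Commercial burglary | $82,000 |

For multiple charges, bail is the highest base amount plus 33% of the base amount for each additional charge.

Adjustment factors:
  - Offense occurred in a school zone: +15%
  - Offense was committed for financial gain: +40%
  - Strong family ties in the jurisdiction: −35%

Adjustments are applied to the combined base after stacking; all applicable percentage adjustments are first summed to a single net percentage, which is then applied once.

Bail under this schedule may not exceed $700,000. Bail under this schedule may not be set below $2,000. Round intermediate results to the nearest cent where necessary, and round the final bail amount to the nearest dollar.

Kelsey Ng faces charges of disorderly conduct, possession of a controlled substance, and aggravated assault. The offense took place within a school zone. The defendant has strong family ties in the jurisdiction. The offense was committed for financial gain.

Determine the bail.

$26,218

Base amounts from the schedule: disorderly conduct $3,750; possession of a controlled substance $1,850; aggravated assault $20,000.
Stacking rule: highest base plus 33% of each additional charge. Highest is aggravated assault at $20,000. Additional: $3,750 × 33% = $1,237.50; $1,850 × 33% = $610.50. Combined base = $20,000 + $1,848 = $21,848.
Net percentage adjustment: +15% +40% −35% = +20%. $21,848 × 1.2 = $26,217.60.
$26,217.60 is within the $700,000 maximum.
$26,217.60 is at or above the $2,000 minimum.
Rounded to the nearest dollar: $26,218.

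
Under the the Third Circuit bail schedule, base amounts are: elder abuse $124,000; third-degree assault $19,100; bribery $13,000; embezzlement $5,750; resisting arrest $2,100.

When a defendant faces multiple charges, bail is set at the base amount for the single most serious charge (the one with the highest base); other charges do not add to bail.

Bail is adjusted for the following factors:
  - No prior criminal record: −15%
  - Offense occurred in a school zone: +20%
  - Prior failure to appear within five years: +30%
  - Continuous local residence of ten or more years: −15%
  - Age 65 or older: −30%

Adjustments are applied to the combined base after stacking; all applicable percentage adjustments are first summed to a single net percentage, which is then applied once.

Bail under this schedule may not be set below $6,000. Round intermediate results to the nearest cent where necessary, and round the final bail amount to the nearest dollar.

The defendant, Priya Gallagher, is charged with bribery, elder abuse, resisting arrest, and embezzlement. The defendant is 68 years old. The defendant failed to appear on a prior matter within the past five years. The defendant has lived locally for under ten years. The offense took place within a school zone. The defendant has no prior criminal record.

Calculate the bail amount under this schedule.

Base amounts from the schedule: bribery $13,000; elder abuse $124,000; resisting arrest $2,100; embezzlement $5,750.
Stacking rule: use the highest base only. Highest is elder abuse at $124,000. Combined base = $124,000.
Net percentage adjustment: −15% +20% +30% −30% = +5%. $124,000 × 1.05 = $130,200.
$130,200 is at or above the $6,000 minimum.

$130,200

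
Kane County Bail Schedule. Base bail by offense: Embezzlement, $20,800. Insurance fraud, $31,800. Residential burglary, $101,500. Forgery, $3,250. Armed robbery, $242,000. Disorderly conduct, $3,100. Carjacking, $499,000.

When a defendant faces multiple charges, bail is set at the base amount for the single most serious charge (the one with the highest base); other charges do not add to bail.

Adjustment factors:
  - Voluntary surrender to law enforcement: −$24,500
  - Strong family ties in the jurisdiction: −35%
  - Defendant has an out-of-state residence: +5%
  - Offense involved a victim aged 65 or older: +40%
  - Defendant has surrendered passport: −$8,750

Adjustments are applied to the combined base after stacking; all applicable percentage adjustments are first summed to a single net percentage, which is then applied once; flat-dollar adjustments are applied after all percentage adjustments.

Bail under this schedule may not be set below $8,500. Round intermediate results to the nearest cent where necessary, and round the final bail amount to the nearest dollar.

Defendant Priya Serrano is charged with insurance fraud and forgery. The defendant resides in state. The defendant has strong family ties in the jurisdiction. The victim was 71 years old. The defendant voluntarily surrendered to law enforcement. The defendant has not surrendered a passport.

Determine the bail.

$8,890

Base amounts from the schedule: insurance fraud $31,800; forgery $3,250.
Stacking rule: use the highest base only. Highest is insurance fraud at $31,800. Combined base = $31,800.
Net percentage adjustment: −35% +40% = +5%. $31,800 × 1.05 = $33,390.
Voluntary surrender to law enforcement (−$24,500 flat): $33,390 − $24,500 = $8,890.
$8,890 is at or above the $8,500 minimum.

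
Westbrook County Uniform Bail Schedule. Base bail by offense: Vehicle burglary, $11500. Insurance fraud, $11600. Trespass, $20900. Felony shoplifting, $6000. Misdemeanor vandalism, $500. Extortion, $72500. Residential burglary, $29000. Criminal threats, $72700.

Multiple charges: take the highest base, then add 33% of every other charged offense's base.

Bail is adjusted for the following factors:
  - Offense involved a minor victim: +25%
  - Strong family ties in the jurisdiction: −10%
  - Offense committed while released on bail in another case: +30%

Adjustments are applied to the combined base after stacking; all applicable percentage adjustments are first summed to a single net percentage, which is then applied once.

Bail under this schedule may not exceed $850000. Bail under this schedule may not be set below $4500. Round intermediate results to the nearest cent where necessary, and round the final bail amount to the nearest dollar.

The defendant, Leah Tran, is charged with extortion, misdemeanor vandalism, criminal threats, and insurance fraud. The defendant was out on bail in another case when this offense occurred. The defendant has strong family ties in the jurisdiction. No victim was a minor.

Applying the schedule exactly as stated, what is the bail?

Base amounts from the schedule: extortion $72500; misdemeanor vandalism $500; criminal threats $72700; insurance fraud $11600.
Stacking rule: highest base plus 33% of each additional charge. Highest is criminal threats at $72700. Additional: $72500 × 33% = $23925; $500 × 33% = $165; $11600 × 33% = $3828. Combined base = $72700 + $27918 = $100618.
Net percentage adjustment: −10% +30% = +20%. $100618 × 1.2 = $120741.60.
$120741.60 is within the $850000 maximum.
$120741.60 is at or above the $4500 minimum.
Rounded to the nearest dollar: $120742.

$120742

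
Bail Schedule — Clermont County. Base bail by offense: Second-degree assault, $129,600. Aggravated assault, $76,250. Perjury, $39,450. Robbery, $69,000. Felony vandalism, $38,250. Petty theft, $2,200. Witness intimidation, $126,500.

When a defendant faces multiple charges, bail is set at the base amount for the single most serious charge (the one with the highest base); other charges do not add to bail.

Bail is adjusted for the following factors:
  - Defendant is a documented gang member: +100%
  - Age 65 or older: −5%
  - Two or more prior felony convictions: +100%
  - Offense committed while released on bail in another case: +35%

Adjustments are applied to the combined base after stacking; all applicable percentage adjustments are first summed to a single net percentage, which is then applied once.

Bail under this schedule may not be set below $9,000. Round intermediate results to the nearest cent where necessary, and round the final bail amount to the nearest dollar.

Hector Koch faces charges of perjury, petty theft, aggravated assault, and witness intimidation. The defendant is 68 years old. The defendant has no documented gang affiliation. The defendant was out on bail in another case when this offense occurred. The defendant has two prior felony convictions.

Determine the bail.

$290,950

Base amounts from the schedule: perjury $39,450; petty theft $2,200; aggravated assault $76,250; witness intimidation $126,500.
Stacking rule: use the highest base only. Highest is witness intimidation at $126,500. Combined base = $126,500.
Net percentage adjustment: −5% +100% +35% = +130%. $126,500 × 2.3 = $290,950.
$290,950 is at or above the $9,000 minimum.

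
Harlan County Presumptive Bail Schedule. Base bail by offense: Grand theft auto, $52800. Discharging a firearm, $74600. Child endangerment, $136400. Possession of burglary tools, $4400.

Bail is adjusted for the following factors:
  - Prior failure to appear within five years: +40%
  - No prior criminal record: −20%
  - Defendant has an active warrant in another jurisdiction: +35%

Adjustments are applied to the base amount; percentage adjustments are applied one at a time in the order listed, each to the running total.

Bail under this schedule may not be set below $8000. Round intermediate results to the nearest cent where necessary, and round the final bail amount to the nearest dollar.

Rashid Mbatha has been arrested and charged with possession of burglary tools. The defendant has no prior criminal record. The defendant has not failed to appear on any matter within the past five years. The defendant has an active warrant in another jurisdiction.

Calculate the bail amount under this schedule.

Base amounts from the schedule: possession of burglary tools $4400.
Single charge. Combined base = $4400.
No prior criminal record (−20%): $4400 × 0.8 = $3520.
Defendant has an active warrant in another jurisdiction (+35%): $3520 × 1.35 = $4752.
Result $4752 is below the minimum of $8000; bail is set at the minimum $8000.

$8000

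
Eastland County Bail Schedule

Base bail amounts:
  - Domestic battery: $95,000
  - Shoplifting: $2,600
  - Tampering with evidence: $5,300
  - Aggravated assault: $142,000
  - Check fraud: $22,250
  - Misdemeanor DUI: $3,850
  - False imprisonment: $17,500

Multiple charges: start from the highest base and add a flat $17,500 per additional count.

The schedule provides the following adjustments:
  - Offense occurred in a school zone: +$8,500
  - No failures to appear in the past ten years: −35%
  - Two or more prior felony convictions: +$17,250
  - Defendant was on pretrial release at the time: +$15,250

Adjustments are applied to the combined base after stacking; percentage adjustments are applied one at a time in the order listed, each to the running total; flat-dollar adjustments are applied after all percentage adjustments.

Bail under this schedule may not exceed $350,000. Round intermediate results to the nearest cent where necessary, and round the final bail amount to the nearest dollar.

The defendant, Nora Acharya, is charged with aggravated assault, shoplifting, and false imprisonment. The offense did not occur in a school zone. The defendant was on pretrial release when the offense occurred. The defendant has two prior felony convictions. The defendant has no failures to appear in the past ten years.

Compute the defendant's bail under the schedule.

Base amounts from the schedule: aggravated assault $142,000; shoplifting $2,600; false imprisonment $17,500.
Stacking rule: highest base plus $17,500 per additional charge. Highest is aggravated assault at $142,000; 2 additional charges → +$35,000. Combined base = $177,000.
No failures to appear in the past ten years (−35%): $177,000 × 0.65 = $115,050.
Two or more prior felony convictions (+$17,250 flat): $115,050 + $17,250 = $132,300.
Defendant was on pretrial release at the time (+$15,250 flat): $132,300 + $15,250 = $147,550.
$147,550 is within the $350,000 maximum.

$147,550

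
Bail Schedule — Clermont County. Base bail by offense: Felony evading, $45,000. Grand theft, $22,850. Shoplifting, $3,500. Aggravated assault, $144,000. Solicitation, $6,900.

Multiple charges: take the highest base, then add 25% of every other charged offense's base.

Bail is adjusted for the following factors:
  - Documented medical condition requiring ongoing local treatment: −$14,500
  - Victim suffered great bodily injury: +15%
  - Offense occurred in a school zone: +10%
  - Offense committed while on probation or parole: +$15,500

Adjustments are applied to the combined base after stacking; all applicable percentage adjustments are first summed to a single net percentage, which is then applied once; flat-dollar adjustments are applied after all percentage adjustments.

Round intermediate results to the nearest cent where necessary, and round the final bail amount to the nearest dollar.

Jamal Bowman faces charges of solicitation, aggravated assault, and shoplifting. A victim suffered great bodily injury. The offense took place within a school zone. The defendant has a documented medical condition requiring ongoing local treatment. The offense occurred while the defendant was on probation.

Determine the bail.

Base amounts from the schedule: solicitation $6,900; aggravated assault $144,000; shoplifting $3,500.
Stacking rule: highest base plus 25% of each additional charge. Highest is aggravated assault at $144,000. Additional: $6,900 × 25% = $1,725; $3,500 × 25% = $875. Combined base = $144,000 + $2,600 = $146,600.
Net percentage adjustment: +15% +10% = +25%. $146,600 × 1.25 = $183,250.
Documented medical condition requiring ongoing local treatment (−$14,500 flat): $183,250 − $14,500 = $168,750.
Offense committed while on probation or parole (+$15,500 flat): $168,750 + $15,500 = $184,250.

$184,250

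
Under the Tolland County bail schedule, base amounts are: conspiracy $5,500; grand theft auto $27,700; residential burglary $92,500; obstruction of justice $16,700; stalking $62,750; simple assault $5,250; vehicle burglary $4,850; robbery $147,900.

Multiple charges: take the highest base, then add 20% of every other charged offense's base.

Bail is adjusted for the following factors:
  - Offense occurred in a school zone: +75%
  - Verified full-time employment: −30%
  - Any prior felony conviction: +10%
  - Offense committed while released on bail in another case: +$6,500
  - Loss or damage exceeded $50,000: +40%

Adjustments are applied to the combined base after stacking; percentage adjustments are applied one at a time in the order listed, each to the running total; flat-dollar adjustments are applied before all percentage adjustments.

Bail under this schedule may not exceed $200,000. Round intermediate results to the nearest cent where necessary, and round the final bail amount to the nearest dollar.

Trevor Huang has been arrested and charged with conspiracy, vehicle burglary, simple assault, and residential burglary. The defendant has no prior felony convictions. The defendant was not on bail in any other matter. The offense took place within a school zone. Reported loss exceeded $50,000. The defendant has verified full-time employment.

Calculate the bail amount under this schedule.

$163,988

Base amounts from the schedule: conspiracy $5,500; vehicle burglary $4,850; simple assault $5,250; residential burglary $92,500.
Stacking rule: highest base plus 20% of each additional charge. Highest is residential burglary at $92,500. Additional: $5,500 × 20% = $1,100; $4,850 × 20% = $970; $5,250 × 20% = $1,050. Combined base = $92,500 + $3,120 = $95,620.
Offense occurred in a school zone (+75%): $95,620 × 1.75 = $167,335.
Verified full-time employment (−30%): $167,335 × 0.7 = $117,134.50.
Loss or damage exceeded $50,000 (+40%): $117,134.50 × 1.4 = $163,988.30.
$163,988.30 is within the $200,000 maximum.
Rounded to the nearest dollar: $163,988.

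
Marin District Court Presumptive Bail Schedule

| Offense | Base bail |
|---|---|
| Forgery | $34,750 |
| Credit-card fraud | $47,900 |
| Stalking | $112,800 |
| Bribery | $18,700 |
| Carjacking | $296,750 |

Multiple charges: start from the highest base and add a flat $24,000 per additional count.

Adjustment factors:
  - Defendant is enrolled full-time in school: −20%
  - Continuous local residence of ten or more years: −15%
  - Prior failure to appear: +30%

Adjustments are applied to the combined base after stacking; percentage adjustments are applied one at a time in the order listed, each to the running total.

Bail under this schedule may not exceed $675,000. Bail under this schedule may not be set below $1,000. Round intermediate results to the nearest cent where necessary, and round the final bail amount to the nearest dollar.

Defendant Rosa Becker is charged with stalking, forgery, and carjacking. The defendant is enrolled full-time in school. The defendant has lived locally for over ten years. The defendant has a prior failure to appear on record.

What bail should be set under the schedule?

Base amounts from the schedule: stalking $112,800; forgery $34,750; carjacking $296,750.
Stacking rule: highest base plus $24,000 per additional charge. Highest is carjacking at $296,750; 2 additional charges → +$48,000. Combined base = $344,750.
Defendant is enrolled full-time in school (−20%): $344,750 × 0.8 = $275,800.
Continuous local residence of ten or more years (−15%): $275,800 × 0.85 = $234,430.
Prior failure to appear (+30%): $234,430 × 1.3 = $304,759.
$304,759 is within the $675,000 maximum.
$304,759 is at or above the $1,000 minimum.

$304,759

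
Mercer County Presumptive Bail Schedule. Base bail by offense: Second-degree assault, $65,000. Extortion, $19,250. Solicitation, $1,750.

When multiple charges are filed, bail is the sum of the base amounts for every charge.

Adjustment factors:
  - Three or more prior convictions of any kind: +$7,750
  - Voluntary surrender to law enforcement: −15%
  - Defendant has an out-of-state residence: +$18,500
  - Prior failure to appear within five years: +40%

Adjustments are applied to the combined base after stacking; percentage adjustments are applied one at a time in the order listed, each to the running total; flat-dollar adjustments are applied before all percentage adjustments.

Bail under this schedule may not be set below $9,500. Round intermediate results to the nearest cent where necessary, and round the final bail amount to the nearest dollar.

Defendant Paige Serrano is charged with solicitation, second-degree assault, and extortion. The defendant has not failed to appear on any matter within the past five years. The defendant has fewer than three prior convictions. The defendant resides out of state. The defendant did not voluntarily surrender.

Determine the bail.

$104,500

Base amounts from the schedule: solicitation $1,750; second-degree assault $65,000; extortion $19,250.
Stacking rule: sum of all bases. $1,750 + $65,000 + $19,250 = $86,000.
Defendant has an out-of-state residence (+$18,500 flat): $86,000 + $18,500 = $104,500.
$104,500 is at or above the $9,500 minimum.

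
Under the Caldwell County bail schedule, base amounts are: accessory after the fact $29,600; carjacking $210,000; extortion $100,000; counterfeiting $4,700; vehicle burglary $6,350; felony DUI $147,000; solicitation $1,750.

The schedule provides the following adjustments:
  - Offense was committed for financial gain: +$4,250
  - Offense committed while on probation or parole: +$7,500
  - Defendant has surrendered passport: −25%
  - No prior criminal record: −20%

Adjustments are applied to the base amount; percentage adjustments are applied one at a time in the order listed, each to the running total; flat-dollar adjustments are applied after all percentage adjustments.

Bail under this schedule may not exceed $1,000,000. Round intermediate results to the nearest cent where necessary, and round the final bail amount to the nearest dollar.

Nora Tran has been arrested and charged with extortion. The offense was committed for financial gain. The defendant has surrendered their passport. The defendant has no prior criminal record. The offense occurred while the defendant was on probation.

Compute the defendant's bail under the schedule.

$71,750

Base amounts from the schedule: extortion $100,000.
Single charge. Combined base = $100,000.
Defendant has surrendered passport (−25%): $100,000 × 0.75 = $75,000.
No prior criminal record (−20%): $75,000 × 0.8 = $60,000.
Offense was committed for financial gain (+$4,250 flat): $60,000 + $4,250 = $64,250.
Offense committed while on probation or parole (+$7,500 flat): $64,250 + $7,500 = $71,750.
$71,750 is within the $1,000,000 maximum.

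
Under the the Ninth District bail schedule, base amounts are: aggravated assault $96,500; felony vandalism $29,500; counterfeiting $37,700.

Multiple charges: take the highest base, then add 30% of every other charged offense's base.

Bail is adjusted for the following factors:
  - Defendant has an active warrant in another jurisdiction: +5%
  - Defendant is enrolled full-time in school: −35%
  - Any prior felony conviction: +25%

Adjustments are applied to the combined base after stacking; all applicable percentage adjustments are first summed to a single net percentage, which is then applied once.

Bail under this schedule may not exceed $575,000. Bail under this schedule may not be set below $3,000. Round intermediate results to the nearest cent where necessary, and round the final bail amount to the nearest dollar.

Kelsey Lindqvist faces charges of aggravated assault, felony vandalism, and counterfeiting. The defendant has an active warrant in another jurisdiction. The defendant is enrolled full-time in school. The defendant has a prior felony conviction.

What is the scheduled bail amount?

Base amounts from the schedule: aggravated assault $96,500; felony vandalism $29,500; counterfeiting $37,700.
Stacking rule: highest base plus 30% of each additional charge. Highest is aggravated assault at $96,500. Additional: $29,500 × 30% = $8,850; $37,700 × 30% = $11,310. Combined base = $96,500 + $20,160 = $116,660.
Net percentage adjustment: +5% −35% +25% = −5%. $116,660 × 0.95 = $110,827.
$110,827 is within the $575,000 maximum.
$110,827 is at or above the $3,000 minimum.

$110,827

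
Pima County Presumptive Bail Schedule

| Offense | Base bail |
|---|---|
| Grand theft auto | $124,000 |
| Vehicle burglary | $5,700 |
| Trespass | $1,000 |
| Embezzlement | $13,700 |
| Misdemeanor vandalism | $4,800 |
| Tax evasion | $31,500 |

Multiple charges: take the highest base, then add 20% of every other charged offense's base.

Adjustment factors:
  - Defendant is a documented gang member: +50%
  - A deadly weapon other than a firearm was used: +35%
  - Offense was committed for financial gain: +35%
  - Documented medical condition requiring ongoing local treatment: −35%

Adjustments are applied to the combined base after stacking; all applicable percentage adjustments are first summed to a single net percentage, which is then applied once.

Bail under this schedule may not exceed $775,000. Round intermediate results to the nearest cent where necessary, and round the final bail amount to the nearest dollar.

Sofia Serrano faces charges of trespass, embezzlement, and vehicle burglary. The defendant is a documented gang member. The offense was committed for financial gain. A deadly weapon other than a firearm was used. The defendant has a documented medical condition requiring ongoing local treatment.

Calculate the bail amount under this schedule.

Base amounts from the schedule: trespass $1,000; embezzlement $13,700; vehicle burglary $5,700.
Stacking rule: highest base plus 20% of each additional charge. Highest is embezzlement at $13,700. Additional: $1,000 × 20% = $200; $5,700 × 20% = $1,140. Combined base = $13,700 + $1,340 = $15,040.
Net percentage adjustment: +50% +35% +35% −35% = +85%. $15,040 × 1.85 = $27,824.
$27,824 is within the $775,000 maximum.

$27,824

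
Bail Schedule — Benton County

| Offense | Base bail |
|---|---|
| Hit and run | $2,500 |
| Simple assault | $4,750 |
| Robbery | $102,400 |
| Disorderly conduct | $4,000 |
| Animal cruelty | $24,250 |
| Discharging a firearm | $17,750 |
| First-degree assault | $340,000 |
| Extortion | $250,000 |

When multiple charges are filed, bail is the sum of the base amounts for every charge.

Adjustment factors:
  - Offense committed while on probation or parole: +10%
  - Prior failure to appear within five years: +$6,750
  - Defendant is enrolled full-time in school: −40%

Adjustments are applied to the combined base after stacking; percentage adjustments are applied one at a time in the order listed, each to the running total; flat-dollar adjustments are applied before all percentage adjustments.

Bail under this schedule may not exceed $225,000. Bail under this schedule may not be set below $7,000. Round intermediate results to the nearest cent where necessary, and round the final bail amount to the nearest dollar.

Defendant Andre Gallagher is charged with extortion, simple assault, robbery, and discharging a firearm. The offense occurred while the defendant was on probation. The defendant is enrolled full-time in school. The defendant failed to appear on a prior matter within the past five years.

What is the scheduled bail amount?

$225,000

Base amounts from the schedule: extortion $250,000; simple assault $4,750; robbery $102,400; discharging a firearm $17,750.
Stacking rule: sum of all bases. $250,000 + $4,750 + $102,400 + $17,750 = $374,900.
Prior failure to appear within five years (+$6,750 flat): $374,900 + $6,750 = $381,650.
Offense committed while on probation or parole (+10%): $381,650 × 1.1 = $419,815.
Defendant is enrolled full-time in school (−40%): $419,815 × 0.6 = $251,889.
Result $251,889 exceeds the maximum of $225,000; bail is capped at $225,000.
$225,000 is at or above the $7,000 minimum.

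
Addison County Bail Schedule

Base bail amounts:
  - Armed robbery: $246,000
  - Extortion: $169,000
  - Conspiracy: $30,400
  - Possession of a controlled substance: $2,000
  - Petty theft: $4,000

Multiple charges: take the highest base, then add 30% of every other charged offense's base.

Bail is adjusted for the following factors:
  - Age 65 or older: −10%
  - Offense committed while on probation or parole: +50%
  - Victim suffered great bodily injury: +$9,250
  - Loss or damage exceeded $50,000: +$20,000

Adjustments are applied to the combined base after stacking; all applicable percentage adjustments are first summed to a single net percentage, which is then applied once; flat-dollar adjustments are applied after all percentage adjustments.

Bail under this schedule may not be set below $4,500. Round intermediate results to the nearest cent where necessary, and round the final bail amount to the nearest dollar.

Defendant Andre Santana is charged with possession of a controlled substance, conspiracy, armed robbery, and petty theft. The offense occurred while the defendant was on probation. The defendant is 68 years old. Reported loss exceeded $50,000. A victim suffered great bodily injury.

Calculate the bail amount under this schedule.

Base amounts from the schedule: possession of a controlled substance $2,000; conspiracy $30,400; armed robbery $246,000; petty theft $4,000.
Stacking rule: highest base plus 30% of each additional charge. Highest is armed robbery at $246,000. Additional: $2,000 × 30% = $600; $30,400 × 30% = $9,120; $4,000 × 30% = $1,200. Combined base = $246,000 + $10,920 = $256,920.
Net percentage adjustment: −10% +50% = +40%. $256,920 × 1.4 = $359,688.
Victim suffered great bodily injury (+$9,250 flat): $359,688 + $9,250 = $368,938.
Loss or damage exceeded $50,000 (+$20,000 flat): $368,938 + $20,000 = $388,938.
$388,938 is at or above the $4,500 minimum.

$388,938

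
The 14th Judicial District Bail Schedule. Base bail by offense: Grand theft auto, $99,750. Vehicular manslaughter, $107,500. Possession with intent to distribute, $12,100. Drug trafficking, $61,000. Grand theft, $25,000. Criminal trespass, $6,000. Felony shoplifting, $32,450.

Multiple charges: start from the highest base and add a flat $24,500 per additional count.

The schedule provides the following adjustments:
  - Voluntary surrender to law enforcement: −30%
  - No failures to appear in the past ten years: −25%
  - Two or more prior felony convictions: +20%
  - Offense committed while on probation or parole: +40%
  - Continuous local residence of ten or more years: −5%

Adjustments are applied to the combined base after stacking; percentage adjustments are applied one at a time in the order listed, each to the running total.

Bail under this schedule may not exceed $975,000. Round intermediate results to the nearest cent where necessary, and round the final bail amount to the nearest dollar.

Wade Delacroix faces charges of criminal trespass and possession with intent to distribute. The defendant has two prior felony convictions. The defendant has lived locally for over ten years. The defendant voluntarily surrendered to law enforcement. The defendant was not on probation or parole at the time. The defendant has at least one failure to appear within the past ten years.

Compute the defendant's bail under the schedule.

$29,207

Base amounts from the schedule: criminal trespass $6,000; possession with intent to distribute $12,100.
Stacking rule: highest base plus $24,500 per additional charge. Highest is possession with intent to distribute at $12,100; 1 additional charge → +$24,500. Combined base = $36,600.
Voluntary surrender to law enforcement (−30%): $36,600 × 0.7 = $25,620.
Two or more prior felony convictions (+20%): $25,620 × 1.2 = $30,744.
Continuous local residence of ten or more years (−5%): $30,744 × 0.95 = $29,206.80.
$29,206.80 is within the $975,000 maximum.
Rounded to the nearest dollar: $29,207.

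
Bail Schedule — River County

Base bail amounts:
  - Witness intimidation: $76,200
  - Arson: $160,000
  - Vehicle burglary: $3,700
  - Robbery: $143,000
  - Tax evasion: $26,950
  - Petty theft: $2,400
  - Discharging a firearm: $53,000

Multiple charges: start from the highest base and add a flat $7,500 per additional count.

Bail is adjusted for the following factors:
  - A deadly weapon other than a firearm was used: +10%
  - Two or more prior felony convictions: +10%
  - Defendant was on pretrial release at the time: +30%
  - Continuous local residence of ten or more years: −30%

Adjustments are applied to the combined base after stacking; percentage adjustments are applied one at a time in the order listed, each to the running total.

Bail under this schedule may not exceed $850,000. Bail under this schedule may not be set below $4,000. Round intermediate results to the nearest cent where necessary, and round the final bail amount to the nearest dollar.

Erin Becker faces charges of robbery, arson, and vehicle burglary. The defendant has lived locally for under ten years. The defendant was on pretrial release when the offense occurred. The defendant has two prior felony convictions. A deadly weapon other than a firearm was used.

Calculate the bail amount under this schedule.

$275,275

Base amounts from the schedule: robbery $143,000; arson $160,000; vehicle burglary $3,700.
Stacking rule: highest base plus $7,500 per additional charge. Highest is arson at $160,000; 2 additional charges → +$15,000. Combined base = $175,000.
A deadly weapon other than a firearm was used (+10%): $175,000 × 1.1 = $192,500.
Two or more prior felony convictions (+10%): $192,500 × 1.1 = $211,750.
Defendant was on pretrial release at the time (+30%): $211,750 × 1.3 = $275,275.
$275,275 is within the $850,000 maximum.
$275,275 is at or above the $4,000 minimum.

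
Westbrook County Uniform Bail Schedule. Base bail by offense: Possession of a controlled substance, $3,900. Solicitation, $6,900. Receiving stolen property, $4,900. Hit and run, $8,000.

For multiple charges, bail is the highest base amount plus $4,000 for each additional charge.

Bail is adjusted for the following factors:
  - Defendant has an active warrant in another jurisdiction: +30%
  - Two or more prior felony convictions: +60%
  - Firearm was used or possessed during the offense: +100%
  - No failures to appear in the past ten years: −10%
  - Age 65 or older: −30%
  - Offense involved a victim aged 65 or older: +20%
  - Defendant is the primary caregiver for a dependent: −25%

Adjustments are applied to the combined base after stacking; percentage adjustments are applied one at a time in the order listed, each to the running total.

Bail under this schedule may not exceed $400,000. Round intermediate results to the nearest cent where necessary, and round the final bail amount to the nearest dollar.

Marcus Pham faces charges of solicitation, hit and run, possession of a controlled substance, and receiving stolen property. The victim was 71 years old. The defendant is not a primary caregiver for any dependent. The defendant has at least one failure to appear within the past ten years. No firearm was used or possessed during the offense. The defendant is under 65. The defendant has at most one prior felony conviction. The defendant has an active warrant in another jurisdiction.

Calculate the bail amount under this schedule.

Base amounts from the schedule: solicitation $6,900; hit and run $8,000; possession of a controlled substance $3,900; receiving stolen property $4,900.
Stacking rule: highest base plus $4,000 per additional charge. Highest is hit and run at $8,000; 3 additional charges → +$12,000. Combined base = $20,000.
Defendant has an active warrant in another jurisdiction (+30%): $20,000 × 1.3 = $26,000.
Offense involved a victim aged 65 or older (+20%): $26,000 × 1.2 = $31,200.
$31,200 is within the $400,000 maximum.

$31,200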